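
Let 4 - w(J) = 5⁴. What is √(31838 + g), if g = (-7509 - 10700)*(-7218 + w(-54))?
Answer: √142772189 ≈ 11949.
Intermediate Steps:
w(J) = -621 (w(J) = 4 - 1*5⁴ = 4 - 1*625 = 4 - 625 = -621)
g = 142740351 (g = (-7509 - 10700)*(-7218 - 621) = -18209*(-7839) = 142740351)
√(31838 + g) = √(31838 + 142740351) = √142772189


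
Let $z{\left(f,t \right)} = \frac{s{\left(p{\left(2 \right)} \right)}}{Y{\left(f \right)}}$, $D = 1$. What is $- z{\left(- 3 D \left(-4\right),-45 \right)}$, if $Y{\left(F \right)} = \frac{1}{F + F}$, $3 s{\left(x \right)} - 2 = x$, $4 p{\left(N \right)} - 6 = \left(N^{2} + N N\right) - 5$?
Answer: $-34$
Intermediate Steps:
$p{\left(N \right)} = \frac{1}{4} + \frac{N^{2}}{2}$ ($p{\left(N \right)} = \frac{3}{2} + \frac{\left(N^{2} + N N\right) - 5}{4} = \frac{3}{2} + \frac{\left(N^{2} + N^{2}\right) - 5}{4} = \frac{3}{2} + \frac{2 N^{2} - 5}{4} = \frac{3}{2} + \frac{-5 + 2 N^{2}}{4} = \frac{3}{2} + \left(- \frac{5}{4} + \frac{N^{2}}{2}\right) = \frac{1}{4} + \frac{N^{2}}{2}$)
$s{\left(x \right)} = \frac{2}{3} + \frac{x}{3}$
$Y{\left(F \right)} = \frac{1}{2 F}$
$z{\left(f,t \right)} = \frac{17 f}{6}$ ($z{\left(f,t \right)} = \frac{\frac{2}{3} + \frac{\frac{1}{4} + \frac{2^{2}}{2}}{3}}{\frac{1}{2} \frac{1}{f}} = \left(\frac{2}{3} + \frac{\frac{1}{4} + \frac{1}{2} \cdot 4}{3}\right) 2 f = \left(\frac{2}{3} + \frac{\frac{1}{4} + 2}{3}\right) 2 f = \left(\frac{2}{3} + \frac{1}{3} \cdot \frac{9}{4}\right) 2 f = \left(\frac{2}{3} + \frac{3}{4}\right) 2 f = \frac{17 \cdot 2 f}{12} = \frac{17 f}{6}$)
$- z{\left(- 3 D \left(-4\right),-45 \right)} = - \frac{17 \left(-3\right) 1 \left(-4\right)}{6} = - \frac{17 \left(\left(-3\right) \left(-4\right)\right)}{6} = - \frac{17 \cdot 12}{6} = \left(-1\right) 34 = -34$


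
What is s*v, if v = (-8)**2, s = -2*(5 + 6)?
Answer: -1408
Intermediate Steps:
s = -22 (s = -2*11 = -22)
v = 64
s*v = -22*64 = -1408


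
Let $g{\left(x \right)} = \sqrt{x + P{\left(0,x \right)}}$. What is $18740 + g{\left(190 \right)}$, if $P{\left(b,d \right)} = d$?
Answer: $18740 + 2 \sqrt{95} \approx 18760.0$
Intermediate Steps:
$g{\left(x \right)} = \sqrt{2} \sqrt{x}$ ($g{\left(x \right)} = \sqrt{x + x} = \sqrt{2 x} = \sqrt{2} \sqrt{x}$)
$18740 + g{\left(190 \right)} = 18740 + \sqrt{2} \sqrt{190} = 18740 + 2 \sqrt{95}$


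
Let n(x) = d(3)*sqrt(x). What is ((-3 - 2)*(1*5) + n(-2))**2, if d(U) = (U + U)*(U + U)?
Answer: (25 - 36*I*sqrt(2))**2 ≈ -1967.0 - 2545.6*I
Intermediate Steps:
d(U) = 4*U**2 (d(U) = (2*U)*(2*U) = 4*U**2)
n(x) = 36*sqrt(x) (n(x) = (4*3**2)*sqrt(x) = (4*9)*sqrt(x) = 36*sqrt(x))
((-3 - 2)*(1*5) + n(-2))**2 = ((-3 - 2)*(1*5) + 36*sqrt(-2))**2 = (-5*5 + 36*(I*sqrt(2)))**2 = (-25 + 36*I*sqrt(2))**2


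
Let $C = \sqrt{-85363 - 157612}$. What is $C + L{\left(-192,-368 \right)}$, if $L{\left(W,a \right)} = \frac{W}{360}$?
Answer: $- \frac{8}{15} + 5 i \sqrt{9719} \approx -0.53333 + 492.92 i$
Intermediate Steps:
$C = 5 i \sqrt{9719}$ ($C = \sqrt{-242975} = 5 i \sqrt{9719} \approx 492.92 i$)
$L{\left(W,a \right)} = \frac{W}{360}$ ($L{\left(W,a \right)} = W \frac{1}{360} = \frac{W}{360}$)
$C + L{\left(-192,-368 \right)} = 5 i \sqrt{9719} + \frac{1}{360} \left(-192\right) = 5 i \sqrt{9719} - \frac{8}{15} = - \frac{8}{15} + 5 i \sqrt{9719}$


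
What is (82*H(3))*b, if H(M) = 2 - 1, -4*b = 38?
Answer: -779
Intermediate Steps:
b = -19/2 (b = -¼*38 = -19/2 ≈ -9.5000)
H(M) = 1
(82*H(3))*b = (82*1)*(-19/2) = 82*(-19/2) = -779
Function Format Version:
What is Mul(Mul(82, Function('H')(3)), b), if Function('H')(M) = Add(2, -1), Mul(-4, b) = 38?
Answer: -779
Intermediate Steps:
b = Rational(-19, 2) (b = Mul(Rational(-1, 4), 38) = Rational(-19, 2) ≈ -9.5000)
Function('H')(M) = 1
Mul(Mul(82, Function('H')(3)), b) = Mul(Mul(82, 1), Rational(-19, 2)) = Mul(82, Rational(-19, 2)) = -779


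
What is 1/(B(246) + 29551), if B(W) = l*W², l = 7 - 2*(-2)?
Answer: 1/695227 ≈ 1.4384e-6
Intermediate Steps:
l = 11 (l = 7 + 4 = 11)
B(W) = 11*W²
1/(B(246) + 29551) = 1/(11*246² + 29551) = 1/(11*60516 + 29551) = 1/(665676 + 29551) = 1/695227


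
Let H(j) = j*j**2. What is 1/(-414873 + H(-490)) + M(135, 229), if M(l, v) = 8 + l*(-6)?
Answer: -94687226147/118063873 ≈ -802.00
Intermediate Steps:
H(j) = j**3
M(l, v) = 8 - 6*l
1/(-414873 + H(-490)) + M(135, 229) = 1/(-414873 + (-490)**3) + (8 - 6*135) = 1/(-414873 - 117649000) + (8 - 810) = 1/(-118063873) - 802 = -1/118063873 - 802 = -94687226147/118063873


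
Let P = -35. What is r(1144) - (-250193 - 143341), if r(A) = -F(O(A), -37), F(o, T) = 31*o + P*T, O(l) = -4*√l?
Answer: 392239 + 248*√286 ≈ 3.9643e+5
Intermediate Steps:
F(o, T) = -35*T + 31*o (F(o, T) = 31*o - 35*T = -35*T + 31*o)
r(A) = -1295 + 124*√A (r(A) = -(-35*(-37) + 31*(-4*√A)) = -(1295 - 124*√A) = -1295 + 124*√A)
r(1144) - (-250193 - 143341) = (-1295 + 124*√1144) - (-250193 - 143341) = (-1295 + 124*(2*√286)) - 1*(-393534) = (-1295 + 248*√286) + 393534 = 392239 + 248*√286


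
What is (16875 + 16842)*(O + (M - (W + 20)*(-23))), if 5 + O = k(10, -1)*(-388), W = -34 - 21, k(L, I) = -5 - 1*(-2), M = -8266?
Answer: -266768904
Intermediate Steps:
k(L, I) = -3 (k(L, I) = -5 + 2 = -3)
W = -55
O = 1159 (O = -5 - 3*(-388) = -5 + 1164 = 1159)
(16875 + 16842)*(O + (M - (W + 20)*(-23))) = (16875 + 16842)*(1159 + (-8266 - (-55 + 20)*(-23))) = 33717*(1159 + (-8266 - (-35)*(-23))) = 33717*(1159 + (-8266 - 1*805)) = 33717*(1159 + (-8266 - 805)) = 33717*(1159 - 9071) = 33717*(-7912) = -266768904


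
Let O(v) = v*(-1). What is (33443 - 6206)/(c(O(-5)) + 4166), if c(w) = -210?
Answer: 27237/3956 ≈ 6.8850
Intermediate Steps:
O(v) = -v
(33443 - 6206)/(c(O(-5)) + 4166) = (33443 - 6206)/(-210 + 4166) = 27237/3956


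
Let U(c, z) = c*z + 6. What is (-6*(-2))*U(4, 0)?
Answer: 72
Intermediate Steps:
U(c, z) = 6 + c*z
(-6*(-2))*U(4, 0) = (-6*(-2))*(6 + 4*0) = 12*(6 + 0) = 12*6 = 72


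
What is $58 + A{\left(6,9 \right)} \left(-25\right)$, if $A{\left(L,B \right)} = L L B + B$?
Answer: $-8267$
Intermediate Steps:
$A{\left(L,B \right)} = B + B L^{2}$ ($A{\left(L,B \right)} = L^{2} B + B = B L^{2} + B = B + B L^{2}$)
$58 + A{\left(6,9 \right)} \left(-25\right) = 58 + 9 \left(1 + 6^{2}\right) \left(-25\right) = 58 + 9 \left(1 + 36\right) \left(-25\right) = 58 + 9 \cdot 37 \left(-25\right) = 58 + 333 \left(-25\right) = 58 - 8325 = -8267$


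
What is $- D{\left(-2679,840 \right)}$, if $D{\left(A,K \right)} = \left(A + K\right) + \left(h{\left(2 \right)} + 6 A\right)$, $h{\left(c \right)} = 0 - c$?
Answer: $17915$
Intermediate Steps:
$h{\left(c \right)} = - c$
$D{\left(A,K \right)} = -2 + K + 7 A$ ($D{\left(A,K \right)} = \left(A + K\right) + \left(\left(-1\right) 2 + 6 A\right) = \left(A + K\right) + \left(-2 + 6 A\right) = -2 + K + 7 A$)
$- D{\left(-2679,840 \right)} = - (-2 + 840 + 7 \left(-2679\right)) = - (-2 + 840 - 18753) = \left(-1\right) \left(-17915\right) = 17915$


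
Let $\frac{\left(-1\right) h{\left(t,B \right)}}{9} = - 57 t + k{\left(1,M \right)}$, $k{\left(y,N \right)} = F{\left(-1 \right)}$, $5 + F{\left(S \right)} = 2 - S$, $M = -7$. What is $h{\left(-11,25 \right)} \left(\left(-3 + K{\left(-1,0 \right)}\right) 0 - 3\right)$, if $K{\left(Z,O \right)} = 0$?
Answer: $16875$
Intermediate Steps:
$F{\left(S \right)} = -3 - S$ ($F{\left(S \right)} = -5 - \left(-2 + S\right) = -3 - S$)
$k{\left(y,N \right)} = -2$ ($k{\left(y,N \right)} = -3 - -1 = -3 + 1 = -2$)
$h{\left(t,B \right)} = 18 + 513 t$ ($h{\left(t,B \right)} = - 9 \left(- 57 t - 2\right) = - 9 \left(-2 - 57 t\right) = 18 + 513 t$)
$h{\left(-11,25 \right)} \left(\left(-3 + K{\left(-1,0 \right)}\right) 0 - 3\right) = \left(18 + 513 \left(-11\right)\right) \left(\left(-3 + 0\right) 0 - 3\right) = \left(18 - 5643\right) \left(\left(-3\right) 0 - 3\right) = - 5625 \left(0 - 3\right) = \left(-5625\right) \left(-3\right) = 16875$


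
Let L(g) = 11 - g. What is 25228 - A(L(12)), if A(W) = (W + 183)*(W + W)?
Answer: 25592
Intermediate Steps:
A(W) = 2*W*(183 + W) (A(W) = (183 + W)*(2*W) = 2*W*(183 + W))
25228 - A(L(12)) = 25228 - 2*(11 - 1*12)*(183 + (11 - 1*12)) = 25228 - 2*(11 - 12)*(183 + (11 - 12)) = 25228 - 2*(-1)*(183 - 1) = 25228 - 2*(-1)*182 = 25228 - 1*(-364) = 25228 + 364 = 25592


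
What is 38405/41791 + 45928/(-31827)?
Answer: -697061113/1330082157 ≈ -0.52407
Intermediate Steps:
38405/41791 + 45928/(-31827) = 38405*(1/41791) + 45928*(-1/31827) = 38405/41791 - 45928/31827 = -697061113/1330082157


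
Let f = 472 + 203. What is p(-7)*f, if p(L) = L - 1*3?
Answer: -6750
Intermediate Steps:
p(L) = -3 + L (p(L) = L - 3 = -3 + L)
f = 675
p(-7)*f = (-3 - 7)*675 = -10*675 = -6750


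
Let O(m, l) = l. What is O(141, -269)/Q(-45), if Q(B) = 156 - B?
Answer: -269/201 ≈ -1.3383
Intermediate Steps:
O(141, -269)/Q(-45) = -269/(156 - 1*(-45)) = -269/(156 + 45) = -269/201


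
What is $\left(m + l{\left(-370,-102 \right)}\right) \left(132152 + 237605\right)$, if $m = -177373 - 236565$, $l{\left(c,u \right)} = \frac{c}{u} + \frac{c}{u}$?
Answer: $- \frac{7805743316276}{51} \approx -1.5305 \cdot 10^{11}$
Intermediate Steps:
$l{\left(c,u \right)} = \frac{2 c}{u}$
$m = -413938$
$\left(m + l{\left(-370,-102 \right)}\right) \left(132152 + 237605\right) = \left(-413938 + 2 \left(-370\right) \frac{1}{-102}\right) \left(132152 + 237605\right) = \left(-413938 + 2 \left(-370\right) \left(- \frac{1}{102}\right)\right) 369757 = \left(-413938 + \frac{370}{51}\right) 369757 = \left(- \frac{21110468}{51}\right) 369757 = - \frac{7805743316276}{51}$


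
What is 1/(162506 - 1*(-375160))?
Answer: 1/537666 ≈ 1.8599e-6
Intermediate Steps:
1/(162506 - 1*(-375160)) = 1/(162506 + 375160) = 1/537666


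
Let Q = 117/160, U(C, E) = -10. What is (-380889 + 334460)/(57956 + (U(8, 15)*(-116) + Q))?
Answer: -7428640/9458677 ≈ -0.78538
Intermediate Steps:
Q = 117/160 (Q = 117*(1/160) = 117/160 ≈ 0.73125)
(-380889 + 334460)/(57956 + (U(8, 15)*(-116) + Q)) = (-380889 + 334460)/(57956 + (-10*(-116) + 117/160)) = -46429/(57956 + (1160 + 117/160)) = -46429/(57956 + 185717/160) = -46429/9458677/160 = -46429*160/9458677 = -7428640/9458677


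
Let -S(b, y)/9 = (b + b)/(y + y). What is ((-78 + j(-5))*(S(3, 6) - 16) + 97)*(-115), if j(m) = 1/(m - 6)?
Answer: -4295595/22 ≈ -1.9525e+5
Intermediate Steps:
S(b, y) = -9*b/y (S(b, y) = -9*(b + b)/(y + y) = -9*2*b/(2*y) = -9*2*b*1/(2*y) = -9*b/y)
j(m) = 1/(-6 + m)
((-78 + j(-5))*(S(3, 6) - 16) + 97)*(-115) = ((-78 + 1/(-6 - 5))*(-9*3/6 - 16) + 97)*(-115) = ((-78 + 1/(-11))*(-9*3*⅙ - 16) + 97)*(-115) = ((-78 - 1/11)*(-9/2 - 16) + 97)*(-115) = (-859/11*(-41/2) + 97)*(-115) = (35219/22 + 97)*(-115) = (37353/22)*(-115) = -4295595/22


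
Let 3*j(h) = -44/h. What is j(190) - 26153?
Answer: -7453627/285 ≈ -26153.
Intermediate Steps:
j(h) = -44/(3*h) (j(h) = (-44/h)/3 = -44/(3*h))
j(190) - 26153 = -44/3/190 - 26153 = -44/3*1/190 - 26153 = -22/285 - 26153 = -7453627/285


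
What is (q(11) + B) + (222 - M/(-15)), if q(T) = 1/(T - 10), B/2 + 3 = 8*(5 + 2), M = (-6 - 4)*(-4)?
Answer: 995/3 ≈ 331.67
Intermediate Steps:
M = 40 (M = -10*(-4) = 40)
B = 106 (B = -6 + 2*(8*(5 + 2)) = -6 + 2*(8*7) = -6 + 2*56 = -6 + 112 = 106)
q(T) = 1/(-10 + T)
(q(11) + B) + (222 - M/(-15)) = (1/(-10 + 11) + 106) + (222 - 40/(-15)) = (1/1 + 106) + (222 - 40*(-1)/15) = (1 + 106) + (222 - 1*(-8/3)) = 107 + (222 + 8/3) = 107 + 674/3 = 995/3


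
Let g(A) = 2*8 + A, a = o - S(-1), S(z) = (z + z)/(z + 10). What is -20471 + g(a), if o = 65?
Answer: -183508/9 ≈ -20390.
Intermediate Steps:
S(z) = 2*z/(10 + z) (S(z) = (2*z)/(10 + z) = 2*z/(10 + z))
a = 587/9 (a = 65 - 2*(-1)/(10 - 1) = 65 - 2*(-1)/9 = 65 - 1*(-2/9) = 65 + 2/9 = 587/9 ≈ 65.222)
g(A) = 16 + A
-20471 + g(a) = -20471 + (16 + 587/9) = -20471 + 731/9 = -183508/9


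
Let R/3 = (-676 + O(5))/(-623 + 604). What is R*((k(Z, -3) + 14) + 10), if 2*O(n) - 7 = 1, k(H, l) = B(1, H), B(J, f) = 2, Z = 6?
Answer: 52416/19 ≈ 2758.7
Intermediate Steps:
k(H, l) = 2
O(n) = 4 (O(n) = 7/2 + (1/2)*1 = 7/2 + 1/2 = 4)
R = 2016/19 (R = 3*((-676 + 4)/(-623 + 604)) = 3*(-672/(-19)) = 3*(-672*(-1/19)) = 3*(672/19) = 2016/19 ≈ 106.11)
R*((k(Z, -3) + 14) + 10) = 2016*((2 + 14) + 10)/19 = 2016*(16 + 10)/19 = (2016/19)*26 = 52416/19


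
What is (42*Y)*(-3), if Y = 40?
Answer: -5040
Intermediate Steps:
(42*Y)*(-3) = (42*40)*(-3) = 1680*(-3) = -5040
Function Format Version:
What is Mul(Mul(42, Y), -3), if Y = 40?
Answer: -5040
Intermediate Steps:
Mul(Mul(42, Y), -3) = Mul(Mul(42, 40), -3) = Mul(1680, -3) = -5040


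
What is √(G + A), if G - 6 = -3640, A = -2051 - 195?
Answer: 14*I*√30 ≈ 76.681*I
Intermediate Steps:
A = -2246
G = -3634 (G = 6 - 3640 = -3634)
√(G + A) = √(-3634 - 2246) = √(-5880) = 14*I*√30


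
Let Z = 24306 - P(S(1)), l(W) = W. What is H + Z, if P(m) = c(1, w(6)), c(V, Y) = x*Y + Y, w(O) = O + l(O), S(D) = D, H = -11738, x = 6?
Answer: 12484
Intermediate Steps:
w(O) = 2*O (w(O) = O + O = 2*O)
c(V, Y) = 7*Y (c(V, Y) = 6*Y + Y = 7*Y)
P(m) = 84 (P(m) = 7*(2*6) = 7*12 = 84)
Z = 24222 (Z = 24306 - 1*84 = 24306 - 84 = 24222)
H + Z = -11738 + 24222 = 12484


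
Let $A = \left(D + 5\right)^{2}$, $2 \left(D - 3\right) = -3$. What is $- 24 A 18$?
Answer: $-18252$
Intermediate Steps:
$D = \frac{3}{2}$ ($D = 3 + \frac{1}{2} \left(-3\right) = 3 - \frac{3}{2} = \frac{3}{2} \approx 1.5$)
$A = \frac{169}{4}$ ($A = \left(\frac{3}{2} + 5\right)^{2} = \left(\frac{13}{2}\right)^{2} = \frac{169}{4} \approx 42.25$)
$- 24 A 18 = \left(-24\right) \frac{169}{4} \cdot 18 = \left(-1014\right) 18 = -18252$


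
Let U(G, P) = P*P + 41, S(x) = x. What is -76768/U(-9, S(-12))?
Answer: -76768/185 ≈ -414.96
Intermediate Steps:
U(G, P) = 41 + P**2 (U(G, P) = P**2 + 41 = 41 + P**2)
-76768/U(-9, S(-12)) = -76768/(41 + (-12)**2) = -76768/(41 + 144) = -76768/185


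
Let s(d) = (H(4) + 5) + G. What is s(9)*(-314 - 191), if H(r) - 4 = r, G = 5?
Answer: -9090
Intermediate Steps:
H(r) = 4 + r
s(d) = 18 (s(d) = ((4 + 4) + 5) + 5 = (8 + 5) + 5 = 13 + 5 = 18)
s(9)*(-314 - 191) = 18*(-314 - 191) = 18*(-505) = -9090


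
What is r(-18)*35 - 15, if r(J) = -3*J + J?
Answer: 1245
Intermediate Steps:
r(J) = -2*J
r(-18)*35 - 15 = -2*(-18)*35 - 15 = 36*35 - 15 = 1260 - 15 = 1245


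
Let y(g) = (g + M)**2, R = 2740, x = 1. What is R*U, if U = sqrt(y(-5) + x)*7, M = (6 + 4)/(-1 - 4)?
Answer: 95900*sqrt(2) ≈ 1.3562e+5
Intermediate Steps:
M = -2 (M = 10/(-5) = 10*(-1/5) = -2)
y(g) = (-2 + g)**2 (y(g) = (g - 2)**2 = (-2 + g)**2)
U = 35*sqrt(2) (U = sqrt((-2 - 5)**2 + 1)*7 = sqrt((-7)**2 + 1)*7 = sqrt(49 + 1)*7 = sqrt(50)*7 = (5*sqrt(2))*7 = 35*sqrt(2) ≈ 49.497)
R*U = 2740*(35*sqrt(2)) = 95900*sqrt(2)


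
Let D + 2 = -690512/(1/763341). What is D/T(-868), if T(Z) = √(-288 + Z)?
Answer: 263548060297*I/17 ≈ 1.5503e+10*I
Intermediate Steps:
D = -527096120594 (D = -2 - 690512/(1/763341) = -2 - 690512/1/763341 = -2 - 690512*763341 = -2 - 527096120592 = -527096120594)
D/T(-868) = -527096120594/√(-288 - 868) = -527096120594*(-I/34) = -(-263548060297)*I/17 = 263548060297*I/17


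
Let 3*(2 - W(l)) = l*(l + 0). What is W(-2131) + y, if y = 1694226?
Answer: 541523/3 ≈ 1.8051e+5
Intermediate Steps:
W(l) = 2 - l²/3 (W(l) = 2 - l*(l + 0)/3 = 2 - l*l/3 = 2 - l²/3)
W(-2131) + y = (2 - ⅓*(-2131)²) + 1694226 = (2 - ⅓*4541161) + 1694226 = (2 - 4541161/3) + 1694226 = -4541155/3 + 1694226 = 541523/3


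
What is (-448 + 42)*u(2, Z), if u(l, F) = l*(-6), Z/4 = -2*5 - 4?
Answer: 4872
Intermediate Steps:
Z = -56 (Z = 4*(-2*5 - 4) = 4*(-10 - 4) = 4*(-14) = -56)
u(l, F) = -6*l
(-448 + 42)*u(2, Z) = (-448 + 42)*(-6*2) = -406*(-12) = 4872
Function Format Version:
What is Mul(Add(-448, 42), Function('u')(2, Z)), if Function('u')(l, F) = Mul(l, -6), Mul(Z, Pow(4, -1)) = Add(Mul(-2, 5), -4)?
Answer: 4872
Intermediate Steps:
Z = -56 (Z = Mul(4, Add(Mul(-2, 5), -4)) = Mul(4, Add(-10, -4)) = Mul(4, -14) = -56)
Function('u')(l, F) = Mul(-6, l)
Mul(Add(-448, 42), Function('u')(2, Z)) = Mul(Add(-448, 42), Mul(-6, 2)) = Mul(-406, -12) = 4872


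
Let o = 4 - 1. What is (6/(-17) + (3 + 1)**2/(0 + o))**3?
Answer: 16387064/132651 ≈ 123.54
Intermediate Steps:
o = 3
(6/(-17) + (3 + 1)**2/(0 + o))**3 = (6/(-17) + (3 + 1)**2/(0 + 3))**3 = (6*(-1/17) + 4**2/3)**3 = (-6/17 + 16*(1/3))**3 = (-6/17 + 16/3)**3 = (254/51)**3 = 16387064/132651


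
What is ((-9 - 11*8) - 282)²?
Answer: 143641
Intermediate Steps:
((-9 - 11*8) - 282)² = ((-9 - 88) - 282)² = (-97 - 282)² = (-379)² = 143641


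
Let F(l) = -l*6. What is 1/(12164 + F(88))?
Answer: 1/11636 ≈ 8.5940e-5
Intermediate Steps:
F(l) = -6*l
1/(12164 + F(88)) = 1/(12164 - 6*88) = 1/(12164 - 528) = 1/11636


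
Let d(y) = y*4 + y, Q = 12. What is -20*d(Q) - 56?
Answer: -1256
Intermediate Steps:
d(y) = 5*y (d(y) = 4*y + y = 5*y)
-20*d(Q) - 56 = -100*12 - 56 = -20*60 - 56 = -1200 - 56 = -1256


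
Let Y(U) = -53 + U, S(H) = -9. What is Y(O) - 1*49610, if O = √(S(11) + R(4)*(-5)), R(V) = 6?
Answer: -49663 + I*√39 ≈ -49663.0 + 6.245*I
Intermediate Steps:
O = I*√39 (O = √(-9 + 6*(-5)) = √(-9 - 30) = √(-39) = I*√39 ≈ 6.245*I)
Y(O) - 1*49610 = (-53 + I*√39) - 1*49610 = (-53 + I*√39) - 49610 = -49663 + I*√39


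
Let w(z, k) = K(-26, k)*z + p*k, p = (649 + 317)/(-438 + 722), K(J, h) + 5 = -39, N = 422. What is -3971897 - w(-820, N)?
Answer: -284668280/71 ≈ -4.0094e+6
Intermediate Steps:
K(J, h) = -44 (K(J, h) = -5 - 39 = -44)
p = 483/142 (p = 966/284 = 966*(1/284) = 483/142 ≈ 3.4014)
w(z, k) = -44*z + 483*k/142
-3971897 - w(-820, N) = -3971897 - (-44*(-820) + (483/142)*422) = -3971897 - (36080 + 101913/71) = -3971897 - 1*2663593/71 = -3971897 - 2663593/71 = -284668280/71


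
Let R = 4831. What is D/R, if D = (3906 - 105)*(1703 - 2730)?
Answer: -3903627/4831 ≈ -808.04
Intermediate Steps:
D = -3903627 (D = 3801*(-1027) = -3903627)
D/R = -3903627/4831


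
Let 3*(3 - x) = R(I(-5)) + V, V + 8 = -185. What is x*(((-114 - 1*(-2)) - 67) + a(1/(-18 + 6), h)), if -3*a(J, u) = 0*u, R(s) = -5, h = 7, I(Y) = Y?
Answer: -12351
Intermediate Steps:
V = -193 (V = -8 - 185 = -193)
a(J, u) = 0 (a(J, u) = -0*u = -⅓*0 = 0)
x = 69 (x = 3 - (-5 - 193)/3 = 3 - ⅓*(-198) = 3 + 66 = 69)
x*(((-114 - 1*(-2)) - 67) + a(1/(-18 + 6), h)) = 69*(((-114 - 1*(-2)) - 67) + 0) = 69*(((-114 + 2) - 67) + 0) = 69*((-112 - 67) + 0) = 69*(-179 + 0) = 69*(-179) = -12351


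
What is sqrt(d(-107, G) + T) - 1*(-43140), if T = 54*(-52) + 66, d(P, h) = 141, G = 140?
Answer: 43140 + 51*I ≈ 43140.0 + 51.0*I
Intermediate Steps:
T = -2742 (T = -2808 + 66 = -2742)
sqrt(d(-107, G) + T) - 1*(-43140) = sqrt(141 - 2742) - 1*(-43140) = sqrt(-2601) + 43140 = 51*I + 43140 = 43140 + 51*I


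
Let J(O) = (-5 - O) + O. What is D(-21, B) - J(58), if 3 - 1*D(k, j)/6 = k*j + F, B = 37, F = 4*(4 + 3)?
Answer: 4517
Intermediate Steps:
F = 28 (F = 4*7 = 28)
D(k, j) = -150 - 6*j*k (D(k, j) = 18 - 6*(k*j + 28) = 18 - 6*(j*k + 28) = 18 - 6*(28 + j*k) = 18 + (-168 - 6*j*k) = -150 - 6*j*k)
J(O) = -5
D(-21, B) - J(58) = (-150 - 6*37*(-21)) - 1*(-5) = (-150 + 4662) + 5 = 4512 + 5 = 4517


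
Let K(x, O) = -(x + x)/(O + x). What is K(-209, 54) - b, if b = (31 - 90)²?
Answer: -539973/155 ≈ -3483.7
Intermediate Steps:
K(x, O) = -2*x/(O + x)
b = 3481 (b = (-59)² = 3481)
K(-209, 54) - b = -2*(-209)/(54 - 209) - 1*3481 = -2*(-209)/(-155) - 3481 = -2*(-209)*(-1/155) - 3481 = -418/155 - 3481 = -539973/155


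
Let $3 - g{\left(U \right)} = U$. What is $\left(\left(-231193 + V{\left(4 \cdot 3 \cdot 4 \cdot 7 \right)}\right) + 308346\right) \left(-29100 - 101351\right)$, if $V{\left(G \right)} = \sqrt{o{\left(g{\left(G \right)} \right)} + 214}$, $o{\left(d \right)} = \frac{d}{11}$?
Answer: $-10064686003 - \frac{130451 \sqrt{22231}}{11} \approx -1.0066 \cdot 10^{10}$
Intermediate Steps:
$g{\left(U \right)} = 3 - U$
$o{\left(d \right)} = \frac{d}{11}$ ($o{\left(d \right)} = d \frac{1}{11} = \frac{d}{11}$)
$V{\left(G \right)} = \sqrt{\frac{2357}{11} - \frac{G}{11}}$ ($V{\left(G \right)} = \sqrt{\frac{3 - G}{11} + 214} = \sqrt{\left(\frac{3}{11} - \frac{G}{11}\right) + 214} = \sqrt{\frac{2357}{11} - \frac{G}{11}}$)
$\left(\left(-231193 + V{\left(4 \cdot 3 \cdot 4 \cdot 7 \right)}\right) + 308346\right) \left(-29100 - 101351\right) = \left(\left(-231193 + \frac{\sqrt{25927 - 11 \cdot 4 \cdot 3 \cdot 4 \cdot 7}}{11}\right) + 308346\right) \left(-29100 - 101351\right) = \left(\left(-231193 + \frac{\sqrt{25927 - 11 \cdot 12 \cdot 4 \cdot 7}}{11}\right) + 308346\right) \left(-130451\right) = \left(\left(-231193 + \frac{\sqrt{25927 - 11 \cdot 48 \cdot 7}}{11}\right) + 308346\right) \left(-130451\right) = \left(\left(-231193 + \frac{\sqrt{25927 - 3696}}{11}\right) + 308346\right) \left(-130451\right) = \left(\left(-231193 + \frac{\sqrt{22231}}{11}\right) + 308346\right) \left(-130451\right) = \left(77153 + \frac{\sqrt{22231}}{11}\right) \left(-130451\right) = -10064686003 - \frac{130451 \sqrt{22231}}{11}$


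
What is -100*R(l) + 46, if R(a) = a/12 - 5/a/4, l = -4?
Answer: 577/12 ≈ 48.083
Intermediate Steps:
R(a) = -5/(4*a) + a/12 (R(a) = a*(1/12) - 5/a*(¼) = a/12 - 5/(4*a) = -5/(4*a) + a/12)
-100*R(l) + 46 = -25*(-15 + (-4)²)/(3*(-4)) + 46 = -25*(-1)*(-15 + 16)/(3*4) + 46 = -25*(-1)/(3*4) + 46 = -100*(-1/48) + 46 = 25/12 + 46 = 577/12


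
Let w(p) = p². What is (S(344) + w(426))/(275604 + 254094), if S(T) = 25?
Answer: 181501/529698 ≈ 0.34265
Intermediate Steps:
(S(344) + w(426))/(275604 + 254094) = (25 + 426²)/(275604 + 254094) = (25 + 181476)/529698 = 181501*(1/529698) = 181501/529698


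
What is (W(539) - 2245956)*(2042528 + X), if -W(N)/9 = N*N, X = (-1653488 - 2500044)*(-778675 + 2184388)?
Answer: 28379711308296013260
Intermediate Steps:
X = -5838673928316 (X = -4153532*1405713 = -5838673928316)
W(N) = -9*N² (W(N) = -9*N*N = -9*N²)
(W(539) - 2245956)*(2042528 + X) = (-9*539² - 2245956)*(2042528 - 5838673928316) = (-9*290521 - 2245956)*(-5838671885788) = (-2614689 - 2245956)*(-5838671885788) = -4860645*(-5838671885788) = 28379711308296013260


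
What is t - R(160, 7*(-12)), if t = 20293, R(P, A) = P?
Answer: 20133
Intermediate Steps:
t - R(160, 7*(-12)) = 20293 - 1*160 = 20293 - 160 = 20133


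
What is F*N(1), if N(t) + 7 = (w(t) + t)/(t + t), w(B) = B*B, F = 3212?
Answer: -19272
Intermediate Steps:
w(B) = B²
N(t) = -7 + (t + t²)/(2*t) (N(t) = -7 + (t² + t)/(t + t) = -7 + (t + t²)/((2*t)) = -7 + (t + t²)*(1/(2*t)) = -7 + (t + t²)/(2*t))
F*N(1) = 3212*(-13/2 + (½)*1) = 3212*(-13/2 + ½) = 3212*(-6) = -19272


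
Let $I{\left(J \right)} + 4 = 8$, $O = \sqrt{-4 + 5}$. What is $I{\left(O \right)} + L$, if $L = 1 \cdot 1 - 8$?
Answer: $-3$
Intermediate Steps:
$O = 1$ ($O = \sqrt{1} = 1$)
$I{\left(J \right)} = 4$ ($I{\left(J \right)} = -4 + 8 = 4$)
$L = -7$ ($L = 1 - 8 = -7$)
$I{\left(O \right)} + L = 4 - 7 = -3$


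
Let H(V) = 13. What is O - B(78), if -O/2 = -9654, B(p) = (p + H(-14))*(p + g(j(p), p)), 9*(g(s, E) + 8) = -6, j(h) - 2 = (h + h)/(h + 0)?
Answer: 38996/3 ≈ 12999.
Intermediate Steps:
j(h) = 4 (j(h) = 2 + (h + h)/(h + 0) = 2 + (2*h)/h = 2 + 2 = 4)
g(s, E) = -26/3 (g(s, E) = -8 + (1/9)*(-6) = -8 - 2/3 = -26/3)
B(p) = (13 + p)*(-26/3 + p) (B(p) = (p + 13)*(p - 26/3) = (13 + p)*(-26/3 + p))
O = 19308 (O = -2*(-9654) = 19308)
O - B(78) = 19308 - (-338/3 + 78**2 + (13/3)*78) = 19308 - (-338/3 + 6084 + 338) = 19308 - 1*18928/3 = 19308 - 18928/3 = 38996/3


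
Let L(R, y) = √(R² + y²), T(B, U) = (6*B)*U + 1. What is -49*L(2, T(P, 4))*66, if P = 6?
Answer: -3234*√21029 ≈ -4.6897e+5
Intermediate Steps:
T(B, U) = 1 + 6*B*U (T(B, U) = 6*B*U + 1 = 1 + 6*B*U)
-49*L(2, T(P, 4))*66 = -49*√(2² + (1 + 6*6*4)²)*66 = -49*√(4 + (1 + 144)²)*66 = -49*√(4 + 145²)*66 = -49*√(4 + 21025)*66 = -49*√21029*66 = -3234*√21029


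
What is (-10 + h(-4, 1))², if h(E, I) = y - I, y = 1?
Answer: 100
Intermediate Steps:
h(E, I) = 1 - I
(-10 + h(-4, 1))² = (-10 + (1 - 1*1))² = (-10 + (1 - 1))² = (-10 + 0)² = (-10)² = 100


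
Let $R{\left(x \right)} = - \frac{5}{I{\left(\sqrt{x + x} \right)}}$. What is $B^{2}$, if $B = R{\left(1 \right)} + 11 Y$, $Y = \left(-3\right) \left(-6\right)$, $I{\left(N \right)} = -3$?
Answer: $\frac{358801}{9} \approx 39867.0$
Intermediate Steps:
$Y = 18$
$R{\left(x \right)} = \frac{5}{3}$ ($R{\left(x \right)} = - \frac{5}{-3} = \left(-5\right) \left(- \frac{1}{3}\right) = \frac{5}{3}$)
$B = \frac{599}{3}$ ($B = \frac{5}{3} + 11 \cdot 18 = \frac{5}{3} + 198 = \frac{599}{3} \approx 199.67$)
$B^{2} = \left(\frac{599}{3}\right)^{2} = \frac{358801}{9}$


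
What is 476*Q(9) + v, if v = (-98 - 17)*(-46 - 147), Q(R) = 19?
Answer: 31239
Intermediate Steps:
v = 22195 (v = -115*(-193) = 22195)
476*Q(9) + v = 476*19 + 22195 = 9044 + 22195 = 31239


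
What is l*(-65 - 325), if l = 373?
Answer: -145470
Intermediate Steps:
l*(-65 - 325) = 373*(-65 - 325) = 373*(-390) = -145470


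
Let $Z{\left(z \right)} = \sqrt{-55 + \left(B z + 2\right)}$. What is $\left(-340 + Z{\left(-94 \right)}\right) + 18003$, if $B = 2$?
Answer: $17663 + i \sqrt{241} \approx 17663.0 + 15.524 i$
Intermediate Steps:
$Z{\left(z \right)} = \sqrt{-53 + 2 z}$ ($Z{\left(z \right)} = \sqrt{-55 + \left(2 z + 2\right)} = \sqrt{-55 + \left(2 + 2 z\right)} = \sqrt{-53 + 2 z}$)
$\left(-340 + Z{\left(-94 \right)}\right) + 18003 = \left(-340 + \sqrt{-53 + 2 \left(-94\right)}\right) + 18003 = \left(-340 + \sqrt{-53 - 188}\right) + 18003 = \left(-340 + \sqrt{-241}\right) + 18003 = \left(-340 + i \sqrt{241}\right) + 18003 = 17663 + i \sqrt{241}$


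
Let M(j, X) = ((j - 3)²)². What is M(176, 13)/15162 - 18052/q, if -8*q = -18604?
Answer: 4165562776843/70518462 ≈ 59071.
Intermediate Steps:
q = 4651/2 (q = -⅛*(-18604) = 4651/2 ≈ 2325.5)
M(j, X) = (-3 + j)⁴ (M(j, X) = ((-3 + j)²)² = (-3 + j)⁴)
M(176, 13)/15162 - 18052/q = (-3 + 176)⁴/15162 - 18052/4651/2 = 173⁴*(1/15162) - 18052*2/4651 = 895745041*(1/15162) - 36104/4651 = 895745041/15162 - 36104/4651 = 4165562776843/70518462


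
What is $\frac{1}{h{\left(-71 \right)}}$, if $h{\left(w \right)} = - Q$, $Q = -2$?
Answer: $\frac{1}{2} \approx 0.5$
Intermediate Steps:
$h{\left(w \right)} = 2$ ($h{\left(w \right)} = \left(-1\right) \left(-2\right) = 2$)
$\frac{1}{h{\left(-71 \right)}} = \frac{1}{2}$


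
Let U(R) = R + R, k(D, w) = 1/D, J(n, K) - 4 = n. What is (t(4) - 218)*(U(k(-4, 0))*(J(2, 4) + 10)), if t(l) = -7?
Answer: 1800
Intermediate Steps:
J(n, K) = 4 + n
U(R) = 2*R
(t(4) - 218)*(U(k(-4, 0))*(J(2, 4) + 10)) = (-7 - 218)*((2/(-4))*((4 + 2) + 10)) = -225*2*(-¼)*(6 + 10) = -(-225)*16/2 = -225*(-8) = 1800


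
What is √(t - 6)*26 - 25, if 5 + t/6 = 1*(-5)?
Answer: -25 + 26*I*√66 ≈ -25.0 + 211.23*I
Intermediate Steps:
t = -60 (t = -30 + 6*(1*(-5)) = -30 + 6*(-5) = -30 - 30 = -60)
√(t - 6)*26 - 25 = √(-60 - 6)*26 - 25 = √(-66)*26 - 25 = (I*√66)*26 - 25 = 26*I*√66 - 25 = -25 + 26*I*√66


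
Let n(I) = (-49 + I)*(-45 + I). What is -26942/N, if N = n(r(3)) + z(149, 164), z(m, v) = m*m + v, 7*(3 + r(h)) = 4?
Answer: -1320158/1215405 ≈ -1.0862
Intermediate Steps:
r(h) = -17/7 (r(h) = -3 + (⅐)*4 = -3 + 4/7 = -17/7)
z(m, v) = v + m² (z(m, v) = m² + v = v + m²)
N = 1215405/49 (N = (2205 + (-17/7)² - 94*(-17/7)) + (164 + 149²) = (2205 + 289/49 + 1598/7) + (164 + 22201) = 119520/49 + 22365 = 1215405/49 ≈ 24804.)
-26942/N = -26942/1215405/49 = -26942*49/1215405 = -1320158/1215405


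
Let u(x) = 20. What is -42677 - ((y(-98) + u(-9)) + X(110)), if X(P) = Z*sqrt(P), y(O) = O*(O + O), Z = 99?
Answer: -61905 - 99*sqrt(110) ≈ -62943.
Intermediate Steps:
y(O) = 2*O**2 (y(O) = O*(2*O) = 2*O**2)
X(P) = 99*sqrt(P)
-42677 - ((y(-98) + u(-9)) + X(110)) = -42677 - ((2*(-98)**2 + 20) + 99*sqrt(110)) = -42677 - ((2*9604 + 20) + 99*sqrt(110)) = -42677 - ((19208 + 20) + 99*sqrt(110)) = -42677 - (19228 + 99*sqrt(110)) = -42677 + (-19228 - 99*sqrt(110)) = -61905 - 99*sqrt(110)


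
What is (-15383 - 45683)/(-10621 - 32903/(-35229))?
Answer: 1075647057/187067153 ≈ 5.7501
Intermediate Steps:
(-15383 - 45683)/(-10621 - 32903/(-35229)) = -61066/(-10621 - 32903*(-1/35229)) = -61066/(-10621 + 32903/35229) = -61066/(-374134306/35229) = -61066*(-35229/374134306) = 1075647057/187067153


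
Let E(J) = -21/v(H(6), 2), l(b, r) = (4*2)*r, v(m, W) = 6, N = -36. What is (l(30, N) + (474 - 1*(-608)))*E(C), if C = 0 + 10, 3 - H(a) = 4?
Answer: -2779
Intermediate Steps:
H(a) = -1 (H(a) = 3 - 1*4 = 3 - 4 = -1)
C = 10
l(b, r) = 8*r
E(J) = -7/2 (E(J) = -21/6 = -21*⅙ = -7/2)
(l(30, N) + (474 - 1*(-608)))*E(C) = (8*(-36) + (474 - 1*(-608)))*(-7/2) = (-288 + (474 + 608))*(-7/2) = (-288 + 1082)*(-7/2) = 794*(-7/2) = -2779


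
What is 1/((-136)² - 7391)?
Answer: 1/11105 ≈ 9.0050e-5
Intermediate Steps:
1/((-136)² - 7391) = 1/(18496 - 7391) = 1/11105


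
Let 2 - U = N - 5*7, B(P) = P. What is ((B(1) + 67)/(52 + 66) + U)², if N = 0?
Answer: 4915089/3481 ≈ 1412.0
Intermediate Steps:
U = 37 (U = 2 - (0 - 5*7) = 2 - (0 - 35) = 2 - 1*(-35) = 2 + 35 = 37)
((B(1) + 67)/(52 + 66) + U)² = ((1 + 67)/(52 + 66) + 37)² = (68/118 + 37)² = (68*(1/118) + 37)² = (34/59 + 37)² = (2217/59)² = 4915089/3481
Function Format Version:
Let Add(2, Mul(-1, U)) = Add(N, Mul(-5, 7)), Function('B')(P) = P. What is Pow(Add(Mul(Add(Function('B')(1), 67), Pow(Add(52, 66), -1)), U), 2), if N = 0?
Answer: Rational(4915089, 3481) ≈ 1412.0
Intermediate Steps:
U = 37 (U = Add(2, Mul(-1, Add(0, Mul(-5, 7)))) = Add(2, Mul(-1, Add(0, -35))) = Add(2, Mul(-1, -35)) = Add(2, 35) = 37)
Pow(Add(Mul(Add(Function('B')(1), 67), Pow(Add(52, 66), -1)), U), 2) = Pow(Add(Mul(Add(1, 67), Pow(Add(52, 66), -1)), 37), 2) = Pow(Add(Mul(68, Pow(118, -1)), 37), 2) = Pow(Add(Mul(68, Rational(1, 118)), 37), 2) = Pow(Add(Rational(34, 59), 37), 2) = Pow(Rational(2217, 59), 2) = Rational(4915089, 3481)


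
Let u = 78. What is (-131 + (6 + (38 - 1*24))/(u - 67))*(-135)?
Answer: 191835/11 ≈ 17440.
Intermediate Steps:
(-131 + (6 + (38 - 1*24))/(u - 67))*(-135) = (-131 + (6 + (38 - 1*24))/(78 - 67))*(-135) = (-131 + (6 + (38 - 24))/11)*(-135) = (-131 + (6 + 14)*(1/11))*(-135) = (-131 + 20*(1/11))*(-135) = (-131 + 20/11)*(-135) = -1421/11*(-135) = 191835/11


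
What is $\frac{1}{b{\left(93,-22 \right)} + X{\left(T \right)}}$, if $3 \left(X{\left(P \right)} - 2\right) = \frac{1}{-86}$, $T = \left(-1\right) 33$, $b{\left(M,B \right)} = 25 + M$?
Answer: $\frac{258}{30959} \approx 0.0083336$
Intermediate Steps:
$T = -33$
$X{\left(P \right)} = \frac{515}{258}$ ($X{\left(P \right)} = 2 + \frac{1}{3 \left(-86\right)} = 2 + \frac{1}{3} \left(- \frac{1}{86}\right) = 2 - \frac{1}{258} = \frac{515}{258}$)
$\frac{1}{b{\left(93,-22 \right)} + X{\left(T \right)}} = \frac{1}{\left(25 + 93\right) + \frac{515}{258}} = \frac{1}{118 + \frac{515}{258}} = \frac{1}{\frac{30959}{258}} = \frac{258}{30959}$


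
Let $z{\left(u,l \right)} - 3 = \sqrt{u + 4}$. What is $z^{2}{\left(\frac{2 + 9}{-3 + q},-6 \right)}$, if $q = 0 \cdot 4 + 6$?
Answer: $\frac{\left(9 + \sqrt{69}\right)^{2}}{9} \approx 33.28$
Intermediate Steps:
$q = 6$ ($q = 0 + 6 = 6$)
$z{\left(u,l \right)} = 3 + \sqrt{4 + u}$ ($z{\left(u,l \right)} = 3 + \sqrt{u + 4} = 3 + \sqrt{4 + u}$)
$z^{2}{\left(\frac{2 + 9}{-3 + q},-6 \right)} = \left(3 + \sqrt{4 + \frac{2 + 9}{-3 + 6}}\right)^{2} = \left(3 + \sqrt{4 + \frac{11}{3}}\right)^{2} = \left(3 + \sqrt{\frac{23}{3}}\right)^{2} = \left(3 + \frac{\sqrt{69}}{3}\right)^{2}$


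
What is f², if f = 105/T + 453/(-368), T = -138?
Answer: 537289/135424 ≈ 3.9675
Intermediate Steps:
f = -733/368 (f = 105/(-138) + 453/(-368) = 105*(-1/138) + 453*(-1/368) = -35/46 - 453/368 = -733/368 ≈ -1.9918)
f² = (-733/368)² = 537289/135424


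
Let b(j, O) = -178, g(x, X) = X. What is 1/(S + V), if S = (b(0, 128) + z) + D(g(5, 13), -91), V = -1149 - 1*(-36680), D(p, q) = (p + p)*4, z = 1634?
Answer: 1/37091 ≈ 2.6961e-5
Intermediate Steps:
D(p, q) = 8*p (D(p, q) = (2*p)*4 = 8*p)
V = 35531 (V = -1149 + 36680 = 35531)
S = 1560 (S = (-178 + 1634) + 8*13 = 1456 + 104 = 1560)
1/(S + V) = 1/(1560 + 35531) = 1/37091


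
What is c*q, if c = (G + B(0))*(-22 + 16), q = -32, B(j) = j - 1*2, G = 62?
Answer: 11520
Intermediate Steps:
B(j) = -2 + j (B(j) = j - 2 = -2 + j)
c = -360 (c = (62 + (-2 + 0))*(-22 + 16) = (62 - 2)*(-6) = 60*(-6) = -360)
c*q = -360*(-32) = 11520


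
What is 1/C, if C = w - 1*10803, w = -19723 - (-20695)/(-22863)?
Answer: -22863/697936633 ≈ -3.2758e-5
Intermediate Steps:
w = -450947644/22863 (w = -19723 - (-20695)*(-1)/22863 = -19723 - 1*20695/22863 = -19723 - 20695/22863 = -450947644/22863 ≈ -19724.)
C = -697936633/22863 (C = -450947644/22863 - 1*10803 = -450947644/22863 - 10803 = -697936633/22863 ≈ -30527.)
1/C = 1/(-697936633/22863) = -22863/697936633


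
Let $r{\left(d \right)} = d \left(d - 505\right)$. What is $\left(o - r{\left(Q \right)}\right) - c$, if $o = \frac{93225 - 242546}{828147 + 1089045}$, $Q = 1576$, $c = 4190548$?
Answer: $- \frac{11270105958569}{1917192} \approx -5.8784 \cdot 10^{6}$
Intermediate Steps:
$o = - \frac{149321}{1917192} \approx -0.077885$
$r{\left(d \right)} = d \left(-505 + d\right)$
$\left(o - r{\left(Q \right)}\right) - c = \left(- \frac{149321}{1917192} - 1576 \left(-505 + 1576\right)\right) - 4190548 = \left(- \frac{149321}{1917192} - 1576 \cdot 1071\right) - 4190548 = \left(- \frac{149321}{1917192} - 1687896\right) - 4190548 = - \frac{3236020857353}{1917192} - 4190548 = - \frac{11270105958569}{1917192}$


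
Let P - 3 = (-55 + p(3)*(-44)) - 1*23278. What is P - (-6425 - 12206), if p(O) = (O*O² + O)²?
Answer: -44299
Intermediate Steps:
p(O) = (O + O³)² (p(O) = (O³ + O)² = (O + O³)²)
P = -62930 (P = 3 + ((-55 + (3²*(1 + 3²)²)*(-44)) - 1*23278) = 3 + ((-55 + (9*(1 + 9)²)*(-44)) - 23278) = 3 + ((-55 + (9*10²)*(-44)) - 23278) = 3 + ((-55 + (9*100)*(-44)) - 23278) = 3 + ((-55 + 900*(-44)) - 23278) = 3 + ((-55 - 39600) - 23278) = 3 + (-39655 - 23278) = 3 - 62933 = -62930)
P - (-6425 - 12206) = -62930 - (-6425 - 12206) = -62930 - 1*(-18631) = -62930 + 18631 = -44299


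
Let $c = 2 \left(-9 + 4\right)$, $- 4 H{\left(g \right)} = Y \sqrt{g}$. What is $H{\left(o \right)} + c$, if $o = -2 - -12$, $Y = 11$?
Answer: $-10 - \frac{11 \sqrt{10}}{4} \approx -18.696$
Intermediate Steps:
$o = 10$ ($o = -2 + 12 = 10$)
$H{\left(g \right)} = - \frac{11 \sqrt{g}}{4}$
$c = -10$ ($c = 2 \left(-5\right) = -10$)
$H{\left(o \right)} + c = - \frac{11 \sqrt{10}}{4} - 10 = -10 - \frac{11 \sqrt{10}}{4}$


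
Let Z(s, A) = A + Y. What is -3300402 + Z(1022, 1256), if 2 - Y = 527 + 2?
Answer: -3299673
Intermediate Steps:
Y = -527 (Y = 2 - (527 + 2) = 2 - 1*529 = 2 - 529 = -527)
Z(s, A) = -527 + A (Z(s, A) = A - 527 = -527 + A)
-3300402 + Z(1022, 1256) = -3300402 + (-527 + 1256) = -3300402 + 729 = -3299673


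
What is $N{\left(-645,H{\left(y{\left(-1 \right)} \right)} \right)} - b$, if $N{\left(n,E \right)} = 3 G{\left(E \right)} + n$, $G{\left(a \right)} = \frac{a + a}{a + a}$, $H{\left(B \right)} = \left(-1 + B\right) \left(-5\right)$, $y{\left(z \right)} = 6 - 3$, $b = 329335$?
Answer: $-329977$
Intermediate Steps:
$y{\left(z \right)} = 3$ ($y{\left(z \right)} = 6 - 3 = 3$)
$H{\left(B \right)} = 5 - 5 B$
$G{\left(a \right)} = 1$ ($G{\left(a \right)} = \frac{2 a}{2 a} = 2 a \frac{1}{2 a} = 1$)
$N{\left(n,E \right)} = 3 + n$ ($N{\left(n,E \right)} = 3 \cdot 1 + n = 3 + n$)
$N{\left(-645,H{\left(y{\left(-1 \right)} \right)} \right)} - b = \left(3 - 645\right) - 329335 = -642 - 329335 = -329977$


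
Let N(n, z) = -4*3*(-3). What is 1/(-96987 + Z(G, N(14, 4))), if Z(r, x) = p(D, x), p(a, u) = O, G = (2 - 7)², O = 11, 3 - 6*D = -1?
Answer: -1/96976 ≈ -1.0312e-5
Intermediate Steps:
D = ⅔ (D = ½ - ⅙*(-1) = ½ + ⅙ = ⅔ ≈ 0.66667)
G = 25 (G = (-5)² = 25)
p(a, u) = 11
N(n, z) = 36 (N(n, z) = -12*(-3) = 36)
Z(r, x) = 11
1/(-96987 + Z(G, N(14, 4))) = 1/(-96987 + 11) = 1/(-96976) = -1/96976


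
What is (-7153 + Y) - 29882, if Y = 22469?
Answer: -14566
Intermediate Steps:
(-7153 + Y) - 29882 = (-7153 + 22469) - 29882 = 15316 - 29882 = -14566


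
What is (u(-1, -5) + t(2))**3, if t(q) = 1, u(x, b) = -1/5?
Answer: 64/125 ≈ 0.51200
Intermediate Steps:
u(x, b) = -1/5 (u(x, b) = -1*1/5 = -1/5)
(u(-1, -5) + t(2))**3 = (-1/5 + 1)**3 = (4/5)**3 = 64/125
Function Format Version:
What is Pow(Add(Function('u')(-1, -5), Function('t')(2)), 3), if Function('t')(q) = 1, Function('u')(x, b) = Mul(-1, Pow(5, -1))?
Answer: Rational(64, 125) ≈ 0.51200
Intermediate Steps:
Function('u')(x, b) = Rational(-1, 5) (Function('u')(x, b) = Mul(-1, Rational(1, 5)) = Rational(-1, 5))
Pow(Add(Function('u')(-1, -5), Function('t')(2)), 3) = Pow(Add(Rational(-1, 5), 1), 3) = Pow(Rational(4, 5), 3) = Rational(64, 125)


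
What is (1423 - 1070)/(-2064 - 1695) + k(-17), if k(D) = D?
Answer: -64256/3759 ≈ -17.094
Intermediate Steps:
(1423 - 1070)/(-2064 - 1695) + k(-17) = (1423 - 1070)/(-2064 - 1695) - 17 = 353/(-3759) - 17 = 353*(-1/3759) - 17 = -353/3759 - 17 = -64256/3759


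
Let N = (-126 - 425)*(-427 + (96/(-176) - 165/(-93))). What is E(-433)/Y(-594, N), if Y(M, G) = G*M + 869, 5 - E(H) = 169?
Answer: 5084/4319896813 ≈ 1.1769e-6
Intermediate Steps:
E(H) = -164 (E(H) = 5 - 1*169 = 5 - 169 = -164)
N = 79998588/341 (N = -551*(-427 + (96*(-1/176) - 165*(-1/93))) = -551*(-427 + (-6/11 + 55/31)) = -551*(-427 + 419/341) = -551*(-145188/341) = 79998588/341 ≈ 2.3460e+5)
Y(M, G) = 869 + G*M
E(-433)/Y(-594, N) = -164/(869 + (79998588/341)*(-594)) = -164/(869 - 4319923752/31) = -164/(-4319896813/31) = -164*(-31/4319896813) = 5084/4319896813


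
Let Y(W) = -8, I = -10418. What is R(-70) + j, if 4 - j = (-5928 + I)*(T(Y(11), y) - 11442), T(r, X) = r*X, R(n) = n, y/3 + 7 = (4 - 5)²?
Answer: -184677174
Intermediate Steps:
y = -18 (y = -21 + 3*(4 - 5)² = -21 + 3*(-1)² = -21 + 3*1 = -21 + 3 = -18)
T(r, X) = X*r
j = -184677104 (j = 4 - (-5928 - 10418)*(-18*(-8) - 11442) = 4 - (-16346)*(144 - 11442) = 4 - (-16346)*(-11298) = 4 - 1*184677108 = 4 - 184677108 = -184677104)
R(-70) + j = -70 - 184677104 = -184677174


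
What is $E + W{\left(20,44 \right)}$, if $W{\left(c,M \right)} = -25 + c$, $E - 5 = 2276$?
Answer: $2276$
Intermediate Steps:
$E = 2281$ ($E = 5 + 2276 = 2281$)
$E + W{\left(20,44 \right)} = 2281 + \left(-25 + 20\right) = 2281 - 5 = 2276$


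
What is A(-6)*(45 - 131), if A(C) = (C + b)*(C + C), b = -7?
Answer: -13416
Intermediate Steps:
A(C) = 2*C*(-7 + C) (A(C) = (C - 7)*(C + C) = (-7 + C)*(2*C) = 2*C*(-7 + C))
A(-6)*(45 - 131) = (2*(-6)*(-7 - 6))*(45 - 131) = (2*(-6)*(-13))*(-86) = 156*(-86) = -13416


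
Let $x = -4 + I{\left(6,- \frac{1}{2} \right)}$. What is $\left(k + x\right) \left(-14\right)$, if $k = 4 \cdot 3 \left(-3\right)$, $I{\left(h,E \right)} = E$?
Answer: $567$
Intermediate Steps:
$k = -36$ ($k = 12 \left(-3\right) = -36$)
$x = - \frac{9}{2}$ ($x = -4 - \frac{1}{2} = - \frac{9}{2} \approx -4.5$)
$\left(k + x\right) \left(-14\right) = \left(-36 - \frac{9}{2}\right) \left(-14\right) = \left(- \frac{81}{2}\right) \left(-14\right) = 567$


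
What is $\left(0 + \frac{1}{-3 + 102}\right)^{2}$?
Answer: $\frac{1}{9801} \approx 0.00010203$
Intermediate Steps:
$\left(0 + \frac{1}{-3 + 102}\right)^{2} = \left(0 + \frac{1}{99}\right)^{2} = \left(\frac{1}{99}\right)^{2} = \frac{1}{9801}$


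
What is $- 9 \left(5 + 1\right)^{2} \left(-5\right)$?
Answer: $1620$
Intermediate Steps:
$- 9 \left(5 + 1\right)^{2} \left(-5\right) = - 9 \cdot 6^{2} \left(-5\right) = \left(-9\right) 36 \left(-5\right) = \left(-324\right) \left(-5\right) = 1620$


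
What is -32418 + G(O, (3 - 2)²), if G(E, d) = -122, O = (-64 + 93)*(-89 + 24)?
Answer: -32540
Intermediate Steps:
O = -1885 (O = 29*(-65) = -1885)
-32418 + G(O, (3 - 2)²) = -32418 - 122 = -32540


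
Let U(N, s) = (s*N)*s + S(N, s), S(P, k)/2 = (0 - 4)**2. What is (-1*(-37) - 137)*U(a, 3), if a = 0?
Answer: -3200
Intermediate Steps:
S(P, k) = 32 (S(P, k) = 2*(0 - 4)**2 = 2*(-4)**2 = 2*16 = 32)
U(N, s) = 32 + N*s**2 (U(N, s) = (s*N)*s + 32 = (N*s)*s + 32 = N*s**2 + 32 = 32 + N*s**2)
(-1*(-37) - 137)*U(a, 3) = (-1*(-37) - 137)*(32 + 0*3**2) = (37 - 137)*(32 + 0*9) = -100*(32 + 0) = -100*32 = -3200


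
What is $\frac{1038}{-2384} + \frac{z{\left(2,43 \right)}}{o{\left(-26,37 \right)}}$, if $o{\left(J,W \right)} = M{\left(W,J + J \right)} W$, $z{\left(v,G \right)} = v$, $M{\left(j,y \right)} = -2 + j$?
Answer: $- \frac{669721}{1543640} \approx -0.43386$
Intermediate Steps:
$o{\left(J,W \right)} = W \left(-2 + W\right)$ ($o{\left(J,W \right)} = \left(-2 + W\right) W = W \left(-2 + W\right)$)
$\frac{1038}{-2384} + \frac{z{\left(2,43 \right)}}{o{\left(-26,37 \right)}} = \frac{1038}{-2384} + \frac{2}{37 \left(-2 + 37\right)} = 1038 \left(- \frac{1}{2384}\right) + \frac{2}{37 \cdot 35} = - \frac{519}{1192} + \frac{2}{1295} = - \frac{669721}{1543640}$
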